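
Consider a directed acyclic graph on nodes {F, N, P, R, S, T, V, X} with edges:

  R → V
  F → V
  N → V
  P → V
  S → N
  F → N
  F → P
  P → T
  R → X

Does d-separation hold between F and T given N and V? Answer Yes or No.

No

3 paths connect F and T; each must be blocked for d-separation to hold:
Path 1: F → V ← P → T
  V is a collider and V is conditioned on, which opens it; P is a fork and P is not conditioned on — no node blocks this path, so it is active.
Path 2: F → P → T
  P is a chain and P is not conditioned on — no node blocks this path, so it is active.
Path 3: F → N → V ← P → T
  N is a chain here and N is conditioned on, so the path is blocked at N.
Since the path F → V ← P → T is active, F and T are not d-separated given {N, V}.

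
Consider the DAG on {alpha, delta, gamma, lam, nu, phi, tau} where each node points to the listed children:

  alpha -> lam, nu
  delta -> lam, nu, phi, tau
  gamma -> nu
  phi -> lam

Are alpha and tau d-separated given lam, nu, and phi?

No — alpha and tau are not d-separated given {lam, nu, phi}.

There are 3 undirected paths between alpha and tau; checking each against the conditioning set {lam, nu, phi}:
Path 1: alpha → lam ← phi ← delta → tau
  phi is a chain here and phi is conditioned on, so the path is blocked at phi.
Path 2: alpha → lam ← delta → tau
  lam is a collider and lam is conditioned on, which opens it; delta is a fork and delta is not conditioned on — no node blocks this path, so it is active.
Path 3: alpha → nu ← delta → tau
  nu is a collider and nu is conditioned on, which opens it; delta is a fork and delta is not conditioned on — no node blocks this path, so it is active.
At least one path is unblocked, so d-separation fails.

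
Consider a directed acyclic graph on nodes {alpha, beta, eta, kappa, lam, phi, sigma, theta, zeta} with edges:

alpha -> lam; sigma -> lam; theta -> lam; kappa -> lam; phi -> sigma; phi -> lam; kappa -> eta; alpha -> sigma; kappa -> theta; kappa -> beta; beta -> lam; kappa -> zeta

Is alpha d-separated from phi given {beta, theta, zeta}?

Yes

Enumerating the 4 paths from alpha to phi and testing each for blocking by {beta, theta, zeta}:
Path 1: alpha → lam ← phi
  lam is a collider here and neither lam nor any of its descendants is conditioned on, so the collider stays closed — the path is blocked at lam.
Path 2: alpha → lam ← sigma ← phi
  lam is a collider here and neither lam nor any of its descendants is conditioned on, so the collider stays closed — the path is blocked at lam.
Path 3: alpha → sigma ← phi
  sigma is a collider here and neither sigma nor any of its descendants is conditioned on, so the collider stays closed — the path is blocked at sigma.
Path 4: alpha → sigma → lam ← phi
  lam is a collider here and neither lam nor any of its descendants is conditioned on, so the collider stays closed — the path is blocked at lam.
Every path is blocked, so alpha and phi are d-separated given {beta, theta, zeta}.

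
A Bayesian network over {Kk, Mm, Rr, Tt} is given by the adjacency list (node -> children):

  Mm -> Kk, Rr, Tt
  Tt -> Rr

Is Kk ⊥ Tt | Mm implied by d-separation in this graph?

Yes

2 paths connect Kk and Tt; each must be blocked for d-separation to hold:
  1. Kk ← Mm → Tt — Mm:fork[blocks] ⇒ blocked
  2. Kk ← Mm → Rr ← Tt — Mm:fork[blocks]; Rr:collider[blocks] ⇒ blocked
Every path is blocked, so Kk and Tt are d-separated given {Mm}.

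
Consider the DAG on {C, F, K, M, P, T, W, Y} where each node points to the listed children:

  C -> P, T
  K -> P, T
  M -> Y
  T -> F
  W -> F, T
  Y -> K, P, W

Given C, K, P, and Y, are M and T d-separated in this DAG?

6 paths connect M and T; each must be blocked for d-separation to hold:
Path 1: M → Y → P ← K → T
  Y is a chain here and Y is conditioned on, so the path is blocked at Y.
Path 2: M → Y → P ← C → T
  Y is a chain here and Y is conditioned on, so the path is blocked at Y.
Path 3: M → Y → K → P ← C → T
  Y is a chain here and Y is conditioned on, so the path is blocked at Y.
Path 4: M → Y → K → T
  Y is a chain here and Y is conditioned on, so the path is blocked at Y.
Path 5: M → Y → W → T
  Y is a chain here and Y is conditioned on, so the path is blocked at Y.
Path 6: M → Y → W → F ← T
  Y is a chain here and Y is conditioned on, so the path is blocked at Y.
Every path is blocked, so M and T are d-separated given {C, K, P, Y}.

Yes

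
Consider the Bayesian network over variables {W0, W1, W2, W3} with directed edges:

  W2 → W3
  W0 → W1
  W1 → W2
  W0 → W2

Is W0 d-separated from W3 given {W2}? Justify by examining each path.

Yes — W0 and W3 are d-separated given {W2}.

We examine all 2 paths between W0 and W3:
  1. W0 → W2 → W3 — W2:chain[blocks] ⇒ blocked
  2. W0 → W1 → W2 → W3 — W1:chain[open]; W2:chain[blocks] ⇒ blocked
Every path is blocked, so W0 and W3 are d-separated given {W2}.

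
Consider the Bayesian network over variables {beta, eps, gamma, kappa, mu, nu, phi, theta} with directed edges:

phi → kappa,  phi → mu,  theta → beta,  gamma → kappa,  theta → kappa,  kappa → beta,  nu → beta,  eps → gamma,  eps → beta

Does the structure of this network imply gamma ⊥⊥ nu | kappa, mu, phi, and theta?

We examine all 3 paths between gamma and nu:
Path 1: gamma → kappa ← theta → beta ← nu
  theta is a fork here and theta is conditioned on, so the path is blocked at theta.
Path 2: gamma → kappa → beta ← nu
  kappa is a chain here and kappa is conditioned on, so the path is blocked at kappa.
Path 3: gamma ← eps → beta ← nu
  beta is a collider here and neither beta nor any of its descendants is conditioned on, so the collider stays closed — the path is blocked at beta.
All paths are blocked; gamma ⊥ nu | {kappa, mu, phi, theta} holds.

Yes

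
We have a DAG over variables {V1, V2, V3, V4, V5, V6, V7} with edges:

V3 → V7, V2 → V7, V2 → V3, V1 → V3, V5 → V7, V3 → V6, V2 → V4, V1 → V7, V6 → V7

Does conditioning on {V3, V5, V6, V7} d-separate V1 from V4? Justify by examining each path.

6 paths connect V1 and V4; each must be blocked for d-separation to hold:
  1. V1 → V3 → V6 → V7 ← V2 → V4 — V3:chain[blocks]; V6:chain[blocks]; V7:collider[open]; V2:fork[open] ⇒ blocked
  2. V1 → V3 ← V2 → V4 — V3:collider[open]; V2:fork[open] ⇒ active
  3. V1 → V3 → V7 ← V2 → V4 — V3:chain[blocks]; V7:collider[open]; V2:fork[open] ⇒ blocked
  4. V1 → V7 ← V3 ← V2 → V4 — V7:collider[open]; V3:chain[blocks]; V2:fork[open] ⇒ blocked
  5. V1 → V7 ← V6 ← V3 ← V2 → V4 — V7:collider[open]; V6:chain[blocks]; V3:chain[blocks]; V2:fork[open] ⇒ blocked
  6. V1 → V7 ← V2 → V4 — V7:collider[open]; V2:fork[open] ⇒ active
At least one path is unblocked, so d-separation fails.

No — V1 and V4 are not d-separated given {V3, V5, V6, V7}.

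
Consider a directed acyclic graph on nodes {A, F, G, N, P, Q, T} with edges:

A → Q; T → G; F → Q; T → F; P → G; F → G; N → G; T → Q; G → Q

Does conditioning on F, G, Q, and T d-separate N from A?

Yes — N and A are d-separated given {F, G, Q, T}.

5 paths connect N and A; each must be blocked for d-separation to hold:
  1. N → G ← F → Q ← A — G:collider[open]; F:fork[blocks]; Q:collider[open] ⇒ blocked
  2. N → G ← F ← T → Q ← A — G:collider[open]; F:chain[blocks]; T:fork[blocks]; Q:collider[open] ⇒ blocked
  3. N → G → Q ← A — G:chain[blocks]; Q:collider[open] ⇒ blocked
  4. N → G ← T → F → Q ← A — G:collider[open]; T:fork[blocks]; F:chain[blocks]; Q:collider[open] ⇒ blocked
  5. N → G ← T → Q ← A — G:collider[open]; T:fork[blocks]; Q:collider[open] ⇒ blocked
Since every path is blocked, d-separation holds.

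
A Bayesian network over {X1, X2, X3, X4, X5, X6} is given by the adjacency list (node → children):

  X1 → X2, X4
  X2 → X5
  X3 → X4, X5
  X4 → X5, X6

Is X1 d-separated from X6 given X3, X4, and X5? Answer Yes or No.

Yes

3 paths connect X1 and X6; each must be blocked for d-separation to hold:
  1. X1 → X2 → X5 ← X3 → X4 → X6 — X2:chain[open]; X5:collider[open]; X3:fork[blocks]; X4:chain[blocks] ⇒ blocked
  2. X1 → X2 → X5 ← X4 → X6 — X2:chain[open]; X5:collider[open]; X4:fork[blocks] ⇒ blocked
  3. X1 → X4 → X6 — X4:chain[blocks] ⇒ blocked
Every path is blocked, so X1 and X6 are d-separated given {X3, X4, X5}.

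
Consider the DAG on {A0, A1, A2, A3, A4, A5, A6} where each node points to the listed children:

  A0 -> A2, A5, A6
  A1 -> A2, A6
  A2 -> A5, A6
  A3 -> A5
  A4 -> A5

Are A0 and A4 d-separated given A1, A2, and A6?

Yes

4 paths connect A0 and A4; each must be blocked for d-separation to hold:
Path 1: A0 → A6 ← A1 → A2 → A5 ← A4
  A1 is a fork here and A1 is conditioned on, so the path is blocked at A1.
Path 2: A0 → A6 ← A2 → A5 ← A4
  A2 is a fork here and A2 is conditioned on, so the path is blocked at A2.
Path 3: A0 → A2 → A5 ← A4
  A2 is a chain here and A2 is conditioned on, so the path is blocked at A2.
Path 4: A0 → A5 ← A4
  A5 is a collider here and neither A5 nor any of its descendants is conditioned on, so the collider stays closed — the path is blocked at A5.
Since every path is blocked, d-separation holds.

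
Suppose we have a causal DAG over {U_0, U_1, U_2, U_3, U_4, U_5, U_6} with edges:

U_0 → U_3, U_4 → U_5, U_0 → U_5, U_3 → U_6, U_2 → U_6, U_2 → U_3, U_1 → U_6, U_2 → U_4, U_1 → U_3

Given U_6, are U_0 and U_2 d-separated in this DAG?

No — U_0 and U_2 are not d-separated given {U_6}.

4 paths connect U_0 and U_2; each must be blocked for d-separation to hold:
Path 1: U_0 → U_3 → U_6 ← U_2
  U_3 is a chain and U_3 is not conditioned on; U_6 is a collider and U_6 is conditioned on, which opens it — no node blocks this path, so it is active.
Path 2: U_0 → U_3 ← U_1 → U_6 ← U_2
  U_3 is a collider and its descendant U_6 is conditioned on, which opens it; U_1 is a fork and U_1 is not conditioned on; U_6 is a collider and U_6 is conditioned on, which opens it — no node blocks this path, so it is active.
Path 3: U_0 → U_3 ← U_2
  U_3 is a collider and its descendant U_6 is conditioned on, which opens it — no node blocks this path, so it is active.
Path 4: U_0 → U_5 ← U_4 ← U_2
  U_5 is a collider here and neither U_5 nor any of its descendants is conditioned on, so the collider stays closed — the path is blocked at U_5.
Because an active path exists, U_0 and U_2 are not d-separated.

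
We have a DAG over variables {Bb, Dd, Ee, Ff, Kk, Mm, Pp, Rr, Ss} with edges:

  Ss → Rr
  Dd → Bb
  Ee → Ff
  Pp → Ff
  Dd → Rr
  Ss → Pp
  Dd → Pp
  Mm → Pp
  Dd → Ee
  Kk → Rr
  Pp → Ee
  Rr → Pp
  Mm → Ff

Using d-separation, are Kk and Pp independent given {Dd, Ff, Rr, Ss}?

Yes

There are 6 undirected paths between Kk and Pp; checking each against the conditioning set {Dd, Ff, Rr, Ss}:
Path 1: Kk → Rr → Pp
  Rr is a chain here and Rr is conditioned on, so the path is blocked at Rr.
Path 2: Kk → Rr ← Dd → Pp
  Dd is a fork here and Dd is conditioned on, so the path is blocked at Dd.
Path 3: Kk → Rr ← Dd → Ee ← Pp
  Dd is a fork here and Dd is conditioned on, so the path is blocked at Dd.
Path 4: Kk → Rr ← Dd → Ee → Ff ← Pp
  Dd is a fork here and Dd is conditioned on, so the path is blocked at Dd.
Path 5: Kk → Rr ← Dd → Ee → Ff ← Mm → Pp
  Dd is a fork here and Dd is conditioned on, so the path is blocked at Dd.
Path 6: Kk → Rr ← Ss → Pp
  Ss is a fork here and Ss is conditioned on, so the path is blocked at Ss.
All paths are blocked; Kk ⊥ Pp | {Dd, Ff, Rr, Ss} holds.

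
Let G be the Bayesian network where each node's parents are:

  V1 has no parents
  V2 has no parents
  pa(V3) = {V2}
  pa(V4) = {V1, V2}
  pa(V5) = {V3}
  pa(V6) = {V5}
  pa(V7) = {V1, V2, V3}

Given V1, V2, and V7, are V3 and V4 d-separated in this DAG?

Enumerating the 4 paths from V3 to V4 and testing each for blocking by {V1, V2, V7}:
Path 1: V3 → V7 ← V1 → V4
  V1 is a fork here and V1 is conditioned on, so the path is blocked at V1.
Path 2: V3 → V7 ← V2 → V4
  V2 is a fork here and V2 is conditioned on, so the path is blocked at V2.
Path 3: V3 ← V2 → V4
  V2 is a fork here and V2 is conditioned on, so the path is blocked at V2.
Path 4: V3 ← V2 → V7 ← V1 → V4
  V2 is a fork here and V2 is conditioned on, so the path is blocked at V2.
Since every path is blocked, d-separation holds.

Yes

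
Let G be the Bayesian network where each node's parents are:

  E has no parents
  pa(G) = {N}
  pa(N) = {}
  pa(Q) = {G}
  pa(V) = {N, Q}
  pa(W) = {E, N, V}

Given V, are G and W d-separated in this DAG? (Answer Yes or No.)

There are 4 undirected paths between G and W; checking each against the conditioning set {V}:
Path 1: G → Q → V ← N → W
  Q is a chain and Q is not conditioned on; V is a collider and V is conditioned on, which opens it; N is a fork and N is not conditioned on — no node blocks this path, so it is active.
Path 2: G → Q → V → W
  V is a chain here and V is conditioned on, so the path is blocked at V.
Path 3: G ← N → V → W
  V is a chain here and V is conditioned on, so the path is blocked at V.
Path 4: G ← N → W
  N is a fork and N is not conditioned on — no node blocks this path, so it is active.
At least one path is unblocked, so d-separation fails.

No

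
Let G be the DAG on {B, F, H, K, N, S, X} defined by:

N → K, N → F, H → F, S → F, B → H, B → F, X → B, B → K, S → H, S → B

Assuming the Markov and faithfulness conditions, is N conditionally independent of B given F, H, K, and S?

We examine all 6 paths between N and B:
  1. N → F ← H ← B — F:collider[open]; H:chain[blocks] ⇒ blocked
  2. N → F ← H ← S → B — F:collider[open]; H:chain[blocks]; S:fork[blocks] ⇒ blocked
  3. N → F ← B — F:collider[open] ⇒ active
  4. N → F ← S → H ← B — F:collider[open]; S:fork[blocks]; H:collider[open] ⇒ blocked
  5. N → F ← S → B — F:collider[open]; S:fork[blocks] ⇒ blocked
  6. N → K ← B — K:collider[open] ⇒ active
Since the path N → F ← B is active, N and B are not d-separated given {F, H, K, S}.

No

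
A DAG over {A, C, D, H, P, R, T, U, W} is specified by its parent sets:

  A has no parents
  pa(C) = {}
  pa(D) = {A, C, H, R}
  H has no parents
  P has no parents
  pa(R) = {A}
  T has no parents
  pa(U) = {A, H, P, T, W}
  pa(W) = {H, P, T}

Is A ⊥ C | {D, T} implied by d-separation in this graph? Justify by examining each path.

6 paths connect A and C; each must be blocked for d-separation to hold:
  1. A → R → D ← C — R:chain[open]; D:collider[open] ⇒ active
  2. A → U ← W ← H → D ← C — U:collider[blocks]; W:chain[open]; H:fork[open]; D:collider[open] ⇒ blocked
  3. A → U ← T → W ← H → D ← C — U:collider[blocks]; T:fork[blocks]; W:collider[blocks]; H:fork[open]; D:collider[open] ⇒ blocked
  4. A → U ← H → D ← C — U:collider[blocks]; H:fork[open]; D:collider[open] ⇒ blocked
  5. A → U ← P → W ← H → D ← C — U:collider[blocks]; P:fork[open]; W:collider[blocks]; H:fork[open]; D:collider[open] ⇒ blocked
  6. A → D ← C — D:collider[open] ⇒ active
Because an active path exists, A and C are not d-separated.

No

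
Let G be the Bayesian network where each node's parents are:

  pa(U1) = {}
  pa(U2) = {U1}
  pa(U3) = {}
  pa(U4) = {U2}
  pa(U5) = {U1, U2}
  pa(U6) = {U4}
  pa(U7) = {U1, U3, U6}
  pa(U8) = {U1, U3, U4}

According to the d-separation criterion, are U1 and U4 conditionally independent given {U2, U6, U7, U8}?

No

Enumerating the 6 paths from U1 to U4 and testing each for blocking by {U2, U6, U7, U8}:
  1. U1 → U8 ← U4 — U8:collider[open] ⇒ active
  2. U1 → U8 ← U3 → U7 ← U6 ← U4 — U8:collider[open]; U3:fork[open]; U7:collider[open]; U6:chain[blocks] ⇒ blocked
  3. U1 → U7 ← U6 ← U4 — U7:collider[open]; U6:chain[blocks] ⇒ blocked
  4. U1 → U7 ← U3 → U8 ← U4 — U7:collider[open]; U3:fork[open]; U8:collider[open] ⇒ active
  5. U1 → U2 → U4 — U2:chain[blocks] ⇒ blocked
  6. U1 → U5 ← U2 → U4 — U5:collider[blocks]; U2:fork[blocks] ⇒ blocked
Since the path U1 → U8 ← U4 is active, U1 and U4 are not d-separated given {U2, U6, U7, U8}.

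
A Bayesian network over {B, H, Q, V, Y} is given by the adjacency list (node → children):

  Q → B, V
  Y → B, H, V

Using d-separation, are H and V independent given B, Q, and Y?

Yes — H and V are d-separated given {B, Q, Y}.

There are 2 undirected paths between H and V; checking each against the conditioning set {B, Q, Y}:
Path 1: H ← Y → B ← Q → V
  Y is a fork here and Y is conditioned on, so the path is blocked at Y.
Path 2: H ← Y → V
  Y is a fork here and Y is conditioned on, so the path is blocked at Y.
Every path is blocked, so H and V are d-separated given {B, Q, Y}.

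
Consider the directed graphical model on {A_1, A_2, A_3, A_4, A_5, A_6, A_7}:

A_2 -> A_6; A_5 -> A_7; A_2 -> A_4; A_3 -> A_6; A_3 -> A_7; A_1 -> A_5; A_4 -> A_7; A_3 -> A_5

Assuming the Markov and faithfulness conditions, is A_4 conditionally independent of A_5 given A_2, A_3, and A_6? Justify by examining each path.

There are 4 undirected paths between A_4 and A_5; checking each against the conditioning set {A_2, A_3, A_6}:
  1. A_4 ← A_2 → A_6 ← A_3 → A_5 — A_2:fork[blocks]; A_6:collider[open]; A_3:fork[blocks] ⇒ blocked
  2. A_4 ← A_2 → A_6 ← A_3 → A_7 ← A_5 — A_2:fork[blocks]; A_6:collider[open]; A_3:fork[blocks]; A_7:collider[blocks] ⇒ blocked
  3. A_4 → A_7 ← A_5 — A_7:collider[blocks] ⇒ blocked
  4. A_4 → A_7 ← A_3 → A_5 — A_7:collider[blocks]; A_3:fork[blocks] ⇒ blocked
Since every path is blocked, d-separation holds.

Yes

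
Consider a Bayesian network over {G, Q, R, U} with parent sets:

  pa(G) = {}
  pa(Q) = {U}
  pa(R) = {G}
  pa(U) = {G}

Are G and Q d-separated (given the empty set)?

No

The only undirected path from G to Q is:
Path 1: G → U → Q
  U is a chain and U is not conditioned on — no node blocks this path, so it is active.
Because an active path exists, G and Q are not d-separated.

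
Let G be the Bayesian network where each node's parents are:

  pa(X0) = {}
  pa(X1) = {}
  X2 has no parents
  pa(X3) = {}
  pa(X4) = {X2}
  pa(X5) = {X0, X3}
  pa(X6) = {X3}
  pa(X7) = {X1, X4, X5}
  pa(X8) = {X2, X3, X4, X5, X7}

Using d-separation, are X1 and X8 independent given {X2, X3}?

5 paths connect X1 and X8; each must be blocked for d-separation to hold:
Path 1: X1 → X7 ← X5 → X8
  X7 is a collider here and neither X7 nor any of its descendants is conditioned on, so the collider stays closed — the path is blocked at X7.
Path 2: X1 → X7 ← X5 ← X3 → X8
  X7 is a collider here and neither X7 nor any of its descendants is conditioned on, so the collider stays closed — the path is blocked at X7.
Path 3: X1 → X7 → X8
  X7 is a chain and X7 is not conditioned on — no node blocks this path, so it is active.
Path 4: X1 → X7 ← X4 → X8
  X7 is a collider here and neither X7 nor any of its descendants is conditioned on, so the collider stays closed — the path is blocked at X7.
Path 5: X1 → X7 ← X4 ← X2 → X8
  X7 is a collider here and neither X7 nor any of its descendants is conditioned on, so the collider stays closed — the path is blocked at X7.
Since the path X1 → X7 → X8 is active, X1 and X8 are not d-separated given {X2, X3}.

No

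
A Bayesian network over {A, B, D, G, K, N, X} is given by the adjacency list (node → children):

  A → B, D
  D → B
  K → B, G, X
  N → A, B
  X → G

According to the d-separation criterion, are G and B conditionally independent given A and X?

We examine all 2 paths between G and B:
Path 1: G ← K → B
  K is a fork and K is not conditioned on — no node blocks this path, so it is active.
Path 2: G ← X ← K → B
  X is a chain here and X is conditioned on, so the path is blocked at X.
Since the path G ← K → B is active, G and B are not d-separated given {A, X}.

No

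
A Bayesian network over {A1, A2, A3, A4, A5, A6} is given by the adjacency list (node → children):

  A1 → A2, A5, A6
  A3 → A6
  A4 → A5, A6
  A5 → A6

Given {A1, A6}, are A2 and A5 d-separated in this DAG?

We examine all 3 paths between A2 and A5:
Path 1: A2 ← A1 → A5
  A1 is a fork here and A1 is conditioned on, so the path is blocked at A1.
Path 2: A2 ← A1 → A6 ← A5
  A1 is a fork here and A1 is conditioned on, so the path is blocked at A1.
Path 3: A2 ← A1 → A6 ← A4 → A5
  A1 is a fork here and A1 is conditioned on, so the path is blocked at A1.
Since every path is blocked, d-separation holds.

Yes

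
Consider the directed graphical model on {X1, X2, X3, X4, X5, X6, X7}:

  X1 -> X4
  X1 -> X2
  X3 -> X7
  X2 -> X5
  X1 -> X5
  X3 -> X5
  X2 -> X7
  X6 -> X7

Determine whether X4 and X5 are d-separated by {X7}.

No

There are 3 undirected paths between X4 and X5; checking each against the conditioning set {X7}:
  1. X4 ← X1 → X5 — X1:fork[open] ⇒ active
  2. X4 ← X1 → X2 → X5 — X1:fork[open]; X2:chain[open] ⇒ active
  3. X4 ← X1 → X2 → X7 ← X3 → X5 — X1:fork[open]; X2:chain[open]; X7:collider[open]; X3:fork[open] ⇒ active
Since the path X4 ← X1 → X5 is active, X4 and X5 are not d-separated given {X7}.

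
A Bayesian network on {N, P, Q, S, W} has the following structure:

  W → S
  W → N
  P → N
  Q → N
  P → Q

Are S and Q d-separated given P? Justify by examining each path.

Yes — S and Q are d-separated given {P}.

Enumerating the 2 paths from S to Q and testing each for blocking by {P}:
Path 1: S ← W → N ← Q
  N is a collider here and neither N nor any of its descendants is conditioned on, so the collider stays closed — the path is blocked at N.
Path 2: S ← W → N ← P → Q
  N is a collider here and neither N nor any of its descendants is conditioned on, so the collider stays closed — the path is blocked at N.
All paths are blocked; S ⊥ Q | {P} holds.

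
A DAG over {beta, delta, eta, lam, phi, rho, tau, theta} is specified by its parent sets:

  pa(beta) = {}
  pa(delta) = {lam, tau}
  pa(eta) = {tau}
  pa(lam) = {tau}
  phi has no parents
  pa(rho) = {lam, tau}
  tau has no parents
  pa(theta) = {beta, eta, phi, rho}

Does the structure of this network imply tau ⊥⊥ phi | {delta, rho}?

Yes

4 paths connect tau and phi; each must be blocked for d-separation to hold:
  1. tau → eta → theta ← phi — eta:chain[open]; theta:collider[blocks] ⇒ blocked
  2. tau → lam → rho → theta ← phi — lam:chain[open]; rho:chain[blocks]; theta:collider[blocks] ⇒ blocked
  3. tau → rho → theta ← phi — rho:chain[blocks]; theta:collider[blocks] ⇒ blocked
  4. tau → delta ← lam → rho → theta ← phi — delta:collider[open]; lam:fork[open]; rho:chain[blocks]; theta:collider[blocks] ⇒ blocked
Since every path is blocked, d-separation holds.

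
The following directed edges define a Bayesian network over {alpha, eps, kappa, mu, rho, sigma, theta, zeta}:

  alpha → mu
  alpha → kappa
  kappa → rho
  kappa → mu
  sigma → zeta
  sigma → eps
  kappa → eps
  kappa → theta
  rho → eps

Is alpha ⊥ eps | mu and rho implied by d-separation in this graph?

4 paths connect alpha and eps; each must be blocked for d-separation to hold:
Path 1: alpha → mu ← kappa → rho → eps
  rho is a chain here and rho is conditioned on, so the path is blocked at rho.
Path 2: alpha → mu ← kappa → eps
  mu is a collider and mu is conditioned on, which opens it; kappa is a fork and kappa is not conditioned on — no node blocks this path, so it is active.
Path 3: alpha → kappa → rho → eps
  rho is a chain here and rho is conditioned on, so the path is blocked at rho.
Path 4: alpha → kappa → eps
  kappa is a chain and kappa is not conditioned on — no node blocks this path, so it is active.
At least one path is unblocked, so d-separation fails.

No — alpha and eps are not d-separated given {mu, rho}.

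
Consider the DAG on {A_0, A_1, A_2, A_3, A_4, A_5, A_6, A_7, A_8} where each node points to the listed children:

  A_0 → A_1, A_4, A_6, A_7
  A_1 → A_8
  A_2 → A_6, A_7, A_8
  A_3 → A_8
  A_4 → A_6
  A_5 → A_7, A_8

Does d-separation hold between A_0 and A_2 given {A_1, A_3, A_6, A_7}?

No

6 paths connect A_0 and A_2; each must be blocked for d-separation to hold:
Path 1: A_0 → A_4 → A_6 ← A_2
  A_4 is a chain and A_4 is not conditioned on; A_6 is a collider and A_6 is conditioned on, which opens it — no node blocks this path, so it is active.
Path 2: A_0 → A_6 ← A_2
  A_6 is a collider and A_6 is conditioned on, which opens it — no node blocks this path, so it is active.
Path 3: A_0 → A_7 ← A_5 → A_8 ← A_2
  A_8 is a collider here and neither A_8 nor any of its descendants is conditioned on, so the collider stays closed — the path is blocked at A_8.
Path 4: A_0 → A_7 ← A_2
  A_7 is a collider and A_7 is conditioned on, which opens it — no node blocks this path, so it is active.
Path 5: A_0 → A_1 → A_8 ← A_5 → A_7 ← A_2
  A_1 is a chain here and A_1 is conditioned on, so the path is blocked at A_1.
Path 6: A_0 → A_1 → A_8 ← A_2
  A_1 is a chain here and A_1 is conditioned on, so the path is blocked at A_1.
At least one path is unblocked, so d-separation fails.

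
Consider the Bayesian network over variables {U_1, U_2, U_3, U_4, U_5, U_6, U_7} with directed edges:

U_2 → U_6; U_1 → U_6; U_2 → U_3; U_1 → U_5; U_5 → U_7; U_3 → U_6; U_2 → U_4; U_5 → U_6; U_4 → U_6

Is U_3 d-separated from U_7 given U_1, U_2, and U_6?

Enumerating the 6 paths from U_3 to U_7 and testing each for blocking by {U_1, U_2, U_6}:
Path 1: U_3 ← U_2 → U_4 → U_6 ← U_1 → U_5 → U_7
  U_2 is a fork here and U_2 is conditioned on, so the path is blocked at U_2.
Path 2: U_3 ← U_2 → U_4 → U_6 ← U_5 → U_7
  U_2 is a fork here and U_2 is conditioned on, so the path is blocked at U_2.
Path 3: U_3 ← U_2 → U_6 ← U_1 → U_5 → U_7
  U_2 is a fork here and U_2 is conditioned on, so the path is blocked at U_2.
Path 4: U_3 ← U_2 → U_6 ← U_5 → U_7
  U_2 is a fork here and U_2 is conditioned on, so the path is blocked at U_2.
Path 5: U_3 → U_6 ← U_1 → U_5 → U_7
  U_1 is a fork here and U_1 is conditioned on, so the path is blocked at U_1.
Path 6: U_3 → U_6 ← U_5 → U_7
  U_6 is a collider and U_6 is conditioned on, which opens it; U_5 is a fork and U_5 is not conditioned on — no node blocks this path, so it is active.
Since the path U_3 → U_6 ← U_5 → U_7 is active, U_3 and U_7 are not d-separated given {U_1, U_2, U_6}.

No — U_3 and U_7 are not d-separated given {U_1, U_2, U_6}.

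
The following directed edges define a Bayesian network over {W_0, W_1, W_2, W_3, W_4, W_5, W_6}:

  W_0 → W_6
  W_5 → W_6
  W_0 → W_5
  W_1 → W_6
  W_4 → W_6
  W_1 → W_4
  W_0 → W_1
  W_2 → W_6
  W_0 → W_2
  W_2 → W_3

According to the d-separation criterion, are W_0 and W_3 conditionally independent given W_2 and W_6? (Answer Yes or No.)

Yes

We examine all 5 paths between W_0 and W_3:
Path 1: W_0 → W_2 → W_3
  W_2 is a chain here and W_2 is conditioned on, so the path is blocked at W_2.
Path 2: W_0 → W_1 → W_4 → W_6 ← W_2 → W_3
  W_2 is a fork here and W_2 is conditioned on, so the path is blocked at W_2.
Path 3: W_0 → W_1 → W_6 ← W_2 → W_3
  W_2 is a fork here and W_2 is conditioned on, so the path is blocked at W_2.
Path 4: W_0 → W_5 → W_6 ← W_2 → W_3
  W_2 is a fork here and W_2 is conditioned on, so the path is blocked at W_2.
Path 5: W_0 → W_6 ← W_2 → W_3
  W_2 is a fork here and W_2 is conditioned on, so the path is blocked at W_2.
Since every path is blocked, d-separation holds.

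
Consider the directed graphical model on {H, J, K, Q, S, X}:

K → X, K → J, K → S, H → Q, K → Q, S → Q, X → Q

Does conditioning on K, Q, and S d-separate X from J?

Yes

We examine all 3 paths between X and J:
Path 1: X → Q ← S ← K → J
  S is a chain here and S is conditioned on, so the path is blocked at S.
Path 2: X → Q ← K → J
  K is a fork here and K is conditioned on, so the path is blocked at K.
Path 3: X ← K → J
  K is a fork here and K is conditioned on, so the path is blocked at K.
All paths are blocked; X ⊥ J | {K, Q, S} holds.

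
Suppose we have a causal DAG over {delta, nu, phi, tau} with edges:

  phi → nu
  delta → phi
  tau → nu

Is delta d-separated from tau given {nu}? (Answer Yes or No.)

The only undirected path from delta to tau is:
  1. delta → phi → nu ← tau — phi:chain[open]; nu:collider[open] ⇒ active
Since the path delta → phi → nu ← tau is active, delta and tau are not d-separated given {nu}.

No — delta and tau are not d-separated given {nu}.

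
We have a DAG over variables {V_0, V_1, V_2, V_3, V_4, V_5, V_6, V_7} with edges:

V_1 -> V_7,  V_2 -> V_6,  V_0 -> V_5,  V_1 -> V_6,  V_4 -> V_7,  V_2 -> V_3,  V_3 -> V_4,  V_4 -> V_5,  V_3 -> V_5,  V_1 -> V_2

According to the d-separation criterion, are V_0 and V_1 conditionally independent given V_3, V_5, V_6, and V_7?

We examine all 6 paths between V_0 and V_1:
  1. V_0 → V_5 ← V_3 ← V_2 ← V_1 — V_5:collider[open]; V_3:chain[blocks]; V_2:chain[open] ⇒ blocked
  2. V_0 → V_5 ← V_3 ← V_2 → V_6 ← V_1 — V_5:collider[open]; V_3:chain[blocks]; V_2:fork[open]; V_6:collider[open] ⇒ blocked
  3. V_0 → V_5 ← V_3 → V_4 → V_7 ← V_1 — V_5:collider[open]; V_3:fork[blocks]; V_4:chain[open]; V_7:collider[open] ⇒ blocked
  4. V_0 → V_5 ← V_4 ← V_3 ← V_2 ← V_1 — V_5:collider[open]; V_4:chain[open]; V_3:chain[blocks]; V_2:chain[open] ⇒ blocked
  5. V_0 → V_5 ← V_4 ← V_3 ← V_2 → V_6 ← V_1 — V_5:collider[open]; V_4:chain[open]; V_3:chain[blocks]; V_2:fork[open]; V_6:collider[open] ⇒ blocked
  6. V_0 → V_5 ← V_4 → V_7 ← V_1 — V_5:collider[open]; V_4:fork[open]; V_7:collider[open] ⇒ active
At least one path is unblocked, so d-separation fails.

No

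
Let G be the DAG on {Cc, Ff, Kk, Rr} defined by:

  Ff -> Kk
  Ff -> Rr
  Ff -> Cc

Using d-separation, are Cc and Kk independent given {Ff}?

There is one path between Cc and Kk:
  1. Cc ← Ff → Kk — Ff:fork[blocks] ⇒ blocked
All paths are blocked; Cc ⊥ Kk | {Ff} holds.

Yes — Cc and Kk are d-separated given {Ff}.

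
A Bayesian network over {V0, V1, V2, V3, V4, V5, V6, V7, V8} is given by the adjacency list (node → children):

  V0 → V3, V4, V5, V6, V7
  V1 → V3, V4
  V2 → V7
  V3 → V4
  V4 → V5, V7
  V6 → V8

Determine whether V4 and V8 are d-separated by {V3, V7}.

No

There are 5 undirected paths between V4 and V8; checking each against the conditioning set {V3, V7}:
Path 1: V4 ← V3 ← V0 → V6 → V8
  V3 is a chain here and V3 is conditioned on, so the path is blocked at V3.
Path 2: V4 ← V1 → V3 ← V0 → V6 → V8
  V1 is a fork and V1 is not conditioned on; V3 is a collider and V3 is conditioned on, which opens it; V0 is a fork and V0 is not conditioned on; V6 is a chain and V6 is not conditioned on — no node blocks this path, so it is active.
Path 3: V4 → V5 ← V0 → V6 → V8
  V5 is a collider here and neither V5 nor any of its descendants is conditioned on, so the collider stays closed — the path is blocked at V5.
Path 4: V4 → V7 ← V0 → V6 → V8
  V7 is a collider and V7 is conditioned on, which opens it; V0 is a fork and V0 is not conditioned on; V6 is a chain and V6 is not conditioned on — no node blocks this path, so it is active.
Path 5: V4 ← V0 → V6 → V8
  V0 is a fork and V0 is not conditioned on; V6 is a chain and V6 is not conditioned on — no node blocks this path, so it is active.
Since the path V4 ← V1 → V3 ← V0 → V6 → V8 is active, V4 and V8 are not d-separated given {V3, V7}.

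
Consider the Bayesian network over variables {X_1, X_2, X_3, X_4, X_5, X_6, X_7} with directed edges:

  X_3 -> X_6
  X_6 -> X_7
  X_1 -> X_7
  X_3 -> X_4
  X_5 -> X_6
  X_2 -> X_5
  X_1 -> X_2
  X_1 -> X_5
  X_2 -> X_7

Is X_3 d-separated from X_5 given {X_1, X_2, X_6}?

We examine all 5 paths between X_3 and X_5:
Path 1: X_3 → X_6 ← X_5
  X_6 is a collider and X_6 is conditioned on, which opens it — no node blocks this path, so it is active.
Path 2: X_3 → X_6 → X_7 ← X_1 → X_2 → X_5
  X_6 is a chain here and X_6 is conditioned on, so the path is blocked at X_6.
Path 3: X_3 → X_6 → X_7 ← X_1 → X_5
  X_6 is a chain here and X_6 is conditioned on, so the path is blocked at X_6.
Path 4: X_3 → X_6 → X_7 ← X_2 ← X_1 → X_5
  X_6 is a chain here and X_6 is conditioned on, so the path is blocked at X_6.
Path 5: X_3 → X_6 → X_7 ← X_2 → X_5
  X_6 is a chain here and X_6 is conditioned on, so the path is blocked at X_6.
At least one path is unblocked, so d-separation fails.

No — X_3 and X_5 are not d-separated given {X_1, X_2, X_6}.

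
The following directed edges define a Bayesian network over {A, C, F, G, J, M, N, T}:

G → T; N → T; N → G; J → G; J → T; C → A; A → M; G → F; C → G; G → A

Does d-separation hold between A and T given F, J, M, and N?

No

There are 6 undirected paths between A and T; checking each against the conditioning set {F, J, M, N}:
Path 1: A ← G → T
  G is a fork and G is not conditioned on — no node blocks this path, so it is active.
Path 2: A ← G ← J → T
  J is a fork here and J is conditioned on, so the path is blocked at J.
Path 3: A ← G ← N → T
  N is a fork here and N is conditioned on, so the path is blocked at N.
Path 4: A ← C → G → T
  C is a fork and C is not conditioned on; G is a chain and G is not conditioned on — no node blocks this path, so it is active.
Path 5: A ← C → G ← J → T
  J is a fork here and J is conditioned on, so the path is blocked at J.
Path 6: A ← C → G ← N → T
  N is a fork here and N is conditioned on, so the path is blocked at N.
At least one path is unblocked, so d-separation fails.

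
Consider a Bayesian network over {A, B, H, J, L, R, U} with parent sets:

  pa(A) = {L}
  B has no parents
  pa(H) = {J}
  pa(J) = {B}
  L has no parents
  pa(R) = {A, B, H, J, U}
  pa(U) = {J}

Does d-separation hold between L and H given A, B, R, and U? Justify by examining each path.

Yes

4 paths connect L and H; each must be blocked for d-separation to hold:
  1. L → A → R ← B → J → H — A:chain[blocks]; R:collider[open]; B:fork[blocks]; J:chain[open] ⇒ blocked
  2. L → A → R ← H — A:chain[blocks]; R:collider[open] ⇒ blocked
  3. L → A → R ← J → H — A:chain[blocks]; R:collider[open]; J:fork[open] ⇒ blocked
  4. L → A → R ← U ← J → H — A:chain[blocks]; R:collider[open]; U:chain[blocks]; J:fork[open] ⇒ blocked
Since every path is blocked, d-separation holds.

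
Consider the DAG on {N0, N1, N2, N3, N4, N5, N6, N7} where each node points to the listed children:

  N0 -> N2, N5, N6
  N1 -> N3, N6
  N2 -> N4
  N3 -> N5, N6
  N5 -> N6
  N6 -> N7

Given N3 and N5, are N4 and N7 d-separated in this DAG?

No

There are 4 undirected paths between N4 and N7; checking each against the conditioning set {N3, N5}:
  1. N4 ← N2 ← N0 → N5 → N6 → N7 — N2:chain[open]; N0:fork[open]; N5:chain[blocks]; N6:chain[open] ⇒ blocked
  2. N4 ← N2 ← N0 → N5 ← N3 → N6 → N7 — N2:chain[open]; N0:fork[open]; N5:collider[open]; N3:fork[blocks]; N6:chain[open] ⇒ blocked
  3. N4 ← N2 ← N0 → N5 ← N3 ← N1 → N6 → N7 — N2:chain[open]; N0:fork[open]; N5:collider[open]; N3:chain[blocks]; N1:fork[open]; N6:chain[open] ⇒ blocked
  4. N4 ← N2 ← N0 → N6 → N7 — N2:chain[open]; N0:fork[open]; N6:chain[open] ⇒ active
Since the path N4 ← N2 ← N0 → N6 → N7 is active, N4 and N7 are not d-separated given {N3, N5}.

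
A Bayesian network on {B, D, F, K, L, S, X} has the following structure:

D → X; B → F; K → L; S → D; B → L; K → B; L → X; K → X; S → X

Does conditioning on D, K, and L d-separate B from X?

There are 4 undirected paths between B and X; checking each against the conditioning set {D, K, L}:
Path 1: B → L ← K → X
  K is a fork here and K is conditioned on, so the path is blocked at K.
Path 2: B → L → X
  L is a chain here and L is conditioned on, so the path is blocked at L.
Path 3: B ← K → L → X
  K is a fork here and K is conditioned on, so the path is blocked at K.
Path 4: B ← K → X
  K is a fork here and K is conditioned on, so the path is blocked at K.
All paths are blocked; B ⊥ X | {D, K, L} holds.

Yes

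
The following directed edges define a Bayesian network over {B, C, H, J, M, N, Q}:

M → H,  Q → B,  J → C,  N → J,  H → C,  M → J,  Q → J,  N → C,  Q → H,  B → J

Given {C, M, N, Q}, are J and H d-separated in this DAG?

No — J and H are not d-separated given {C, M, N, Q}.

There are 5 undirected paths between J and H; checking each against the conditioning set {C, M, N, Q}:
  1. J → C ← H — C:collider[open] ⇒ active
  2. J ← N → C ← H — N:fork[blocks]; C:collider[open] ⇒ blocked
  3. J ← B ← Q → H — B:chain[open]; Q:fork[blocks] ⇒ blocked
  4. J ← M → H — M:fork[blocks] ⇒ blocked
  5. J ← Q → H — Q:fork[blocks] ⇒ blocked
At least one path is unblocked, so d-separation fails.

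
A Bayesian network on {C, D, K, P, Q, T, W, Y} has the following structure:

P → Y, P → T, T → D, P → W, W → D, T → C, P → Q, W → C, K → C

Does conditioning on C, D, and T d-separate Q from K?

No

4 paths connect Q and K; each must be blocked for d-separation to hold:
Path 1: Q ← P → W → C ← K
  P is a fork and P is not conditioned on; W is a chain and W is not conditioned on; C is a collider and C is conditioned on, which opens it — no node blocks this path, so it is active.
Path 2: Q ← P → W → D ← T → C ← K
  T is a fork here and T is conditioned on, so the path is blocked at T.
Path 3: Q ← P → T → C ← K
  T is a chain here and T is conditioned on, so the path is blocked at T.
Path 4: Q ← P → T → D ← W → C ← K
  T is a chain here and T is conditioned on, so the path is blocked at T.
At least one path is unblocked, so d-separation fails.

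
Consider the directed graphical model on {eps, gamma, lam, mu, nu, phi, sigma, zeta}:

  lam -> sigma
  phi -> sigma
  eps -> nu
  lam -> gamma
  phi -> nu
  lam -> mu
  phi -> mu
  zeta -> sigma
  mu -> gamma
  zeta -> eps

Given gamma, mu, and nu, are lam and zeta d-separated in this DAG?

There are 6 undirected paths between lam and zeta; checking each against the conditioning set {gamma, mu, nu}:
Path 1: lam → sigma ← zeta
  sigma is a collider here and neither sigma nor any of its descendants is conditioned on, so the collider stays closed — the path is blocked at sigma.
Path 2: lam → sigma ← phi → nu ← eps ← zeta
  sigma is a collider here and neither sigma nor any of its descendants is conditioned on, so the collider stays closed — the path is blocked at sigma.
Path 3: lam → mu ← phi → sigma ← zeta
  sigma is a collider here and neither sigma nor any of its descendants is conditioned on, so the collider stays closed — the path is blocked at sigma.
Path 4: lam → mu ← phi → nu ← eps ← zeta
  mu is a collider and mu is conditioned on, which opens it; phi is a fork and phi is not conditioned on; nu is a collider and nu is conditioned on, which opens it; eps is a chain and eps is not conditioned on — no node blocks this path, so it is active.
Path 5: lam → gamma ← mu ← phi → sigma ← zeta
  mu is a chain here and mu is conditioned on, so the path is blocked at mu.
Path 6: lam → gamma ← mu ← phi → nu ← eps ← zeta
  mu is a chain here and mu is conditioned on, so the path is blocked at mu.
At least one path is unblocked, so d-separation fails.

No — lam and zeta are not d-separated given {gamma, mu, nu}.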